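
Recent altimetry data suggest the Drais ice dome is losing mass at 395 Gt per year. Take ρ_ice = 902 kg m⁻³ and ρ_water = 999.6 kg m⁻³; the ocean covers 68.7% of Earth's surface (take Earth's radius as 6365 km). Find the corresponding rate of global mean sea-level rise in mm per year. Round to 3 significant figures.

ρ_w = 999.6 kg m⁻³. Annual water volume added = 395 Gt / ρ_w = 3.950×10^14 kg / 999.6 kg m⁻³ = 3.952×10^11 m³.
Δh per year = 3.952×10^11 / 3.50×10^14 = 1.13×10^-3 m = 1.13 mm.

≈ 1.13 mm/yr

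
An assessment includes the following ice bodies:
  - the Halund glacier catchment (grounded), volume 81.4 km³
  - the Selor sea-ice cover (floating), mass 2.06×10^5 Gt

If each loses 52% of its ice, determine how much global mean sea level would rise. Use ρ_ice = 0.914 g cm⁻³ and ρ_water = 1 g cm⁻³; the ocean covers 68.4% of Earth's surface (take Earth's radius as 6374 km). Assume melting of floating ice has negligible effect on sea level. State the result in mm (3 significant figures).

Halund: 0.52 × 81.4 km³ × (914/1000) = 38.69 km³ of water.
The Selor sea-ice cover is floating and already displaces its own weight of water, so its melt adds essentially nothing to sea level.
Total added water ≈ 3.869×10^10 m³ over 3.49×10^14 m² → Δh = 1.11×10^-4 m = 0.111 mm.

≈ 0.111 mm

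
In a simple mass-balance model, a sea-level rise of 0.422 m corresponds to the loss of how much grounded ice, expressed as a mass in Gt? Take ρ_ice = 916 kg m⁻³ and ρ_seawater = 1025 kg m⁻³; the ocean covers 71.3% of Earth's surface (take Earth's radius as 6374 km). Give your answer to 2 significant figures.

Required water volume = Δh × A = 0.422 m × 3.64×10^14 m² = 1.536×10^14 m³.
ρ_w = 1025 kg m⁻³, so the mass of water = 1.536×10^14 m³ × 1025 kg m⁻³ = 1.575×10^17 kg = 1.6×10^5 Gt (and the same mass of ice, by conservation).

≈ 1.6×10^5 Gt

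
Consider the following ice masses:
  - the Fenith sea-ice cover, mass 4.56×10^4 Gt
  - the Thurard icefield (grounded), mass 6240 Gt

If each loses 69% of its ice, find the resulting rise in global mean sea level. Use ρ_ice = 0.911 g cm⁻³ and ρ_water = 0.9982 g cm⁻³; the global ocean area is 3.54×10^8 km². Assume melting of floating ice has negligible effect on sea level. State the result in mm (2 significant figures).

≈ 12 mm

The Fenith sea-ice cover is floating and already displaces its own weight of water, so its melt adds essentially nothing to sea level.
Thurard: 0.69 × 6240 Gt = 4.306×10^15 kg; dividing by ρ_w = 0.9982 g cm⁻³ = 998.2 kg m⁻³ gives 4.313×10^12 m³ of water.
Total added water ≈ 4.313×10^12 m³ over 3.54×10^14 m² → Δh = 0.0122 m = 12 mm.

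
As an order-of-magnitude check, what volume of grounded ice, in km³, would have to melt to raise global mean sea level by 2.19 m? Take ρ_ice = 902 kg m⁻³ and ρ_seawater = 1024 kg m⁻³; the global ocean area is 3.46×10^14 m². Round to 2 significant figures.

Required water volume = Δh × A = 2.19 m × 3.46×10^14 m² = 7.577×10^14 m³ = 7.577×10^5 km³.
Ice volume = water volume × ρ_w/ρ_ice = 7.577×10^5 × 1024/902 = 8.6×10^5 km³.

≈ 8.6×10^5 km³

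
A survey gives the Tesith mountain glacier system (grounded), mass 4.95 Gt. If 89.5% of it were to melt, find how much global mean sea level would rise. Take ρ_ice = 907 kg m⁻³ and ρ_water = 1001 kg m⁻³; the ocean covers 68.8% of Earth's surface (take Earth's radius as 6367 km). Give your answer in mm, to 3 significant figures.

≈ 0.0126 mm

Tesith: 0.895 × 4.95 Gt = 4.430×10^12 kg; dividing by ρ_w = 1001 kg m⁻³ gives 4.426×10^9 m³ of water.
Spread over 3.50×10^14 m² of ocean, Δh = 4.426×10^9 / 3.50×10^14 = 1.26×10^-5 m = 0.0126 mm.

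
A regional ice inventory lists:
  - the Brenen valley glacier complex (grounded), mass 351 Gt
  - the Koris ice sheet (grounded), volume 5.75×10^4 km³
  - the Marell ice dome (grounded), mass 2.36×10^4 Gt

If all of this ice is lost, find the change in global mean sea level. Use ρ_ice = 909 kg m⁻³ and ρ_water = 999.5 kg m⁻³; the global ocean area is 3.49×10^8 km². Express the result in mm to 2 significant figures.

≈ 220 mm

Brenen: 351 Gt = 3.510×10^14 kg; dividing by ρ_w = 999.5 kg m⁻³ gives 3.512×10^11 m³ of water.
Koris: 5.75×10^4 km³ × (909/999.5) = 5.229×10^4 km³ of water.
Marell: 2.36×10^4 Gt = 2.360×10^16 kg; dividing by ρ_w = 999.5 kg m⁻³ gives 2.361×10^13 m³ of water.
Total added water ≈ 7.626×10^13 m³ over 3.49×10^14 m² → Δh = 0.219 m = 220 mm.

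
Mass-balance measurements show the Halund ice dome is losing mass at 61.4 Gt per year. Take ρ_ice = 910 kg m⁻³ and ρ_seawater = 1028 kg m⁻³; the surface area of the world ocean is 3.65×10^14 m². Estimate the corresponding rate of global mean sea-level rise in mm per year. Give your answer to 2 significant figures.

ρ_w = 1028 kg m⁻³. Annual water volume added = 61.4 Gt / ρ_w = 6.140×10^13 kg / 1028 kg m⁻³ = 5.973×10^10 m³.
Δh per year = 5.973×10^10 / 3.65×10^14 = 1.64×10^-4 m = 0.16 mm.

≈ 0.16 mm/yr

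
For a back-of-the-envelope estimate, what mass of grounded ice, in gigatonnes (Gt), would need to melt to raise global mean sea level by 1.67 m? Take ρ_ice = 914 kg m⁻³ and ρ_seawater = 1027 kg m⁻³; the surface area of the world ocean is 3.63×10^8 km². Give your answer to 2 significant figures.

Required water volume = Δh × A = 1.67 m × 3.63×10^14 m² = 6.062×10^14 m³.
ρ_w = 1027 kg m⁻³, so the mass of water = 6.062×10^14 m³ × 1027 kg m⁻³ = 6.226×10^17 kg = 6.2×10^5 Gt (and the same mass of ice, by conservation).

≈ 6.2×10^5 Gt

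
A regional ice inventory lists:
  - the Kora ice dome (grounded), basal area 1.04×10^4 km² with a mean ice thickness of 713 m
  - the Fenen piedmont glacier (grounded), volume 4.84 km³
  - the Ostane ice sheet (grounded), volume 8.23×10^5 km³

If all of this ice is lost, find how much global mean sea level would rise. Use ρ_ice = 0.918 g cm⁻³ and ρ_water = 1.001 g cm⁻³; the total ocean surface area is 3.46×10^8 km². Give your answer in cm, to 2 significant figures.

≈ 220 cm

Kora: ice volume = 1.04×10^4 km² × 713 m = 7415 km³; 7415 × (918/1001) = 6800 km³ of water.
Fenen: 4.84 km³ × (918/1001) = 4.439 km³ of water.
Ostane: 8.23×10^5 km³ × (918/1001) = 7.548×10^5 km³ of water.
Total added water ≈ 7.616×10^14 m³ over 3.46×10^14 m² → Δh = 2.20 m = 220 cm.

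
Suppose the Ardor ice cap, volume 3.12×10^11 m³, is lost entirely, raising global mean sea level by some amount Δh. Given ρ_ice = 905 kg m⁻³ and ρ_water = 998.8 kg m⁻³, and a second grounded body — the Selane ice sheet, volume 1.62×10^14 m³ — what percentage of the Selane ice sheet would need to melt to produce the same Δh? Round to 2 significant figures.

≈ 0.19 %

Equal sea-level rise means equal mass of meltwater, i.e. equal mass of ice lost.
Ice mass of Ardor: 2.824×10^14 kg; ice mass of Selane: 1.466×10^17 kg.
Fraction required = 2.824×10^14 / 1.466×10^17 = 1.93×10^-3 → 0.19 %.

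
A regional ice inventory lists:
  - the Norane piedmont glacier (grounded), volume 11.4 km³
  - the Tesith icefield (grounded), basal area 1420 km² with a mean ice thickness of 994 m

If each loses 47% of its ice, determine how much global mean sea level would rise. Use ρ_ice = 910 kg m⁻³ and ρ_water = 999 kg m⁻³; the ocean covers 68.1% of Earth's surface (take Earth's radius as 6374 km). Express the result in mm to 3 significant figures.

Norane: 0.47 × 11.4 km³ × (910/999) = 4.881 km³ of water.
Tesith: ice volume = 1420 km² × 994 m = 1411 km³; 0.47 × 1411 × (910/999) = 604.3 km³ of water.
Total added water ≈ 6.092×10^11 m³ over 3.48×10^14 m² → Δh = 1.75×10^-3 m = 1.75 mm.

≈ 1.75 mm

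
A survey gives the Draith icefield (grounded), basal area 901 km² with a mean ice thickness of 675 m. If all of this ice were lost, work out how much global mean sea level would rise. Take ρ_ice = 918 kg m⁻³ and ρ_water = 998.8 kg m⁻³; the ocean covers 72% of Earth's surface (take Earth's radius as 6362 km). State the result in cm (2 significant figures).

Draith: ice volume = 901 km² × 675 m = 608.2 km³; 608.2 × (918/998.8) = 559.0 km³ of water.
Spread over 3.66×10^14 m² of ocean, Δh = 5.590×10^11 / 3.66×10^14 = 1.53×10^-3 m = 0.15 cm.

≈ 0.15 cm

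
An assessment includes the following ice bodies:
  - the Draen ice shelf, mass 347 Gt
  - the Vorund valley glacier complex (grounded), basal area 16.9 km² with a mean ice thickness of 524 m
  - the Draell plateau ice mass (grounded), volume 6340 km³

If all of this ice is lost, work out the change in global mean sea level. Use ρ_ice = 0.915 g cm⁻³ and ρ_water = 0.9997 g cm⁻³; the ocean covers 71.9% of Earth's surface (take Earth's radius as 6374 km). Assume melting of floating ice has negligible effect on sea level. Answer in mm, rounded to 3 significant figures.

≈ 15.8 mm

The Draen ice shelf is floating and already displaces its own weight of water, so its melt adds essentially nothing to sea level.
Vorund: ice volume = 16.9 km² × 524 m = 8.856 km³; 8.856 × (915/999.7) = 8.105 km³ of water.
Draell: 6340 km³ × (915/999.7) = 5803 km³ of water.
Total added water ≈ 5.811×10^12 m³ over 3.67×10^14 m² → Δh = 0.0158 m = 15.8 mm.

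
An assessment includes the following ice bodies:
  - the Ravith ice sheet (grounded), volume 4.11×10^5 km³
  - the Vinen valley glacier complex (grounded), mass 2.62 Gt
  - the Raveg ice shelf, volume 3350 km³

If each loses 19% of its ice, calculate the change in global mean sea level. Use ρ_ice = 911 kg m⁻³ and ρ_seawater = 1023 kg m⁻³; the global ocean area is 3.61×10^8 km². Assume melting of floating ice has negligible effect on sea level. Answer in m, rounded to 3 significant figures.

Ravith: 0.19 × 4.11×10^5 km³ × (911/1023) = 6.954×10^4 km³ of water.
Vinen: 0.19 × 2.62 Gt = 4.978×10^11 kg; dividing by ρ_w = 1023 kg m⁻³ gives 4.866×10^8 m³ of water.
The Raveg ice shelf is floating and already displaces its own weight of water, so its melt adds essentially nothing to sea level.
Total added water ≈ 6.954×10^13 m³ over 3.61×10^14 m² → Δh = 0.193 m.

≈ 0.193 m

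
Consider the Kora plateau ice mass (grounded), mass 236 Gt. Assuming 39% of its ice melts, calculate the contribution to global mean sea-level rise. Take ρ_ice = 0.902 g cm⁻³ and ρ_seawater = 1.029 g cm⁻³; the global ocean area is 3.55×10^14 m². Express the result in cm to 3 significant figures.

≈ 0.0252 cm

Kora: 0.39 × 236 Gt = 9.204×10^13 kg; dividing by ρ_w = 1.029 g cm⁻³ = 1029 kg m⁻³ gives 8.945×10^10 m³ of water.
Spread over 3.55×10^14 m² of ocean, Δh = 8.945×10^10 / 3.55×10^14 = 2.52×10^-4 m = 0.0252 cm.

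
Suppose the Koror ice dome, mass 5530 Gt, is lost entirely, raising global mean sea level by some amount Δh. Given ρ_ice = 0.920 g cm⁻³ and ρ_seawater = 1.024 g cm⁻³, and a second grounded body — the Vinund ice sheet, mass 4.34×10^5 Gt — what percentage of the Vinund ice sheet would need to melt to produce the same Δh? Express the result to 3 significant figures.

Equal sea-level rise means equal mass of meltwater, i.e. equal mass of ice lost.
Ice mass of Koror: 5.530×10^15 kg; ice mass of Vinund: 4.340×10^17 kg.
Fraction required = 5.530×10^15 / 4.340×10^17 = 0.0127 → 1.27 %.

≈ 1.27 %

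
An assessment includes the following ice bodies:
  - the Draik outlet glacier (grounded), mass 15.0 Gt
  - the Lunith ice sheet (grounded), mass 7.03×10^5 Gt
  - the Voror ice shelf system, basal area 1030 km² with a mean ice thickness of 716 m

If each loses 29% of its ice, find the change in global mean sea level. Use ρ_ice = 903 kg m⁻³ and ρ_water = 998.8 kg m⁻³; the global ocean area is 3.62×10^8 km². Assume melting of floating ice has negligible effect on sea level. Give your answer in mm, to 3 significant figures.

≈ 564 mm

Draik: 0.29 × 15.0 Gt = 4.350×10^12 kg; dividing by ρ_w = 998.8 kg m⁻³ gives 4.355×10^9 m³ of water.
Lunith: 0.29 × 7.03×10^5 Gt = 2.039×10^17 kg; dividing by ρ_w = 998.8 kg m⁻³ gives 2.041×10^14 m³ of water.
The Voror ice shelf system is floating and already displaces its own weight of water, so its melt adds essentially nothing to sea level.
Total added water ≈ 2.041×10^14 m³ over 3.62×10^14 m² → Δh = 0.564 m = 564 mm.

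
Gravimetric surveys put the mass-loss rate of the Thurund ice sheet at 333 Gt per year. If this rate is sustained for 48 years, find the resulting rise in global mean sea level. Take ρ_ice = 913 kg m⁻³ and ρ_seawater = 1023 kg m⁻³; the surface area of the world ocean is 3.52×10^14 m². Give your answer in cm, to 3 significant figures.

Total mass lost = 333 Gt/yr × 48 yr = 1.598×10^4 Gt = 1.598×10^16 kg.
ρ_w = 1023 kg m⁻³, so water volume = 1.598×10^16 / 1023 = 1.562×10^13 m³.
Δh = 1.562×10^13 / 3.52×10^14 = 0.0444 m = 4.44 cm.

≈ 4.44 cm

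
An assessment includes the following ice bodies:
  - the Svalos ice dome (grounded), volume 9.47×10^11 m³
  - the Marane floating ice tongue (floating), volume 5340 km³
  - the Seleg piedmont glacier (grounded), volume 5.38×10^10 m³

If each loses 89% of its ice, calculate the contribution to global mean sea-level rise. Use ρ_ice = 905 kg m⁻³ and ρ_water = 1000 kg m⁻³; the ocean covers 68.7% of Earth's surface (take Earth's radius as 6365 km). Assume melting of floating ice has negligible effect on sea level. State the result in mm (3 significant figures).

≈ 2.30 mm

Svalos: 0.89 × 9.47×10^11 m³ × (905/1000) = 7.628×10^11 m³ of water.
The Marane floating ice tongue is floating and already displaces its own weight of water, so its melt adds essentially nothing to sea level.
Seleg: 0.89 × 5.38×10^10 m³ × (905/1000) = 4.333×10^10 m³ of water.
Total added water ≈ 8.061×10^11 m³ over 3.50×10^14 m² → Δh = 2.30×10^-3 m = 2.30 mm.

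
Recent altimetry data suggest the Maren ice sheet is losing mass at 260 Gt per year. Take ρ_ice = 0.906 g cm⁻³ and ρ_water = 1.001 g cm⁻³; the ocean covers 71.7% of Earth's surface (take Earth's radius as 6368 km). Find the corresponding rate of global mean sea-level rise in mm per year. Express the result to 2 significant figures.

≈ 0.71 mm/yr

ρ_w = 1.001 g cm⁻³ = 1001 kg m⁻³. Annual water volume added = 260 Gt / ρ_w = 2.600×10^14 kg / 1001 kg m⁻³ = 2.597×10^11 m³.
Δh per year = 2.597×10^11 / 3.65×10^14 = 7.11×10^-4 m = 0.71 mm.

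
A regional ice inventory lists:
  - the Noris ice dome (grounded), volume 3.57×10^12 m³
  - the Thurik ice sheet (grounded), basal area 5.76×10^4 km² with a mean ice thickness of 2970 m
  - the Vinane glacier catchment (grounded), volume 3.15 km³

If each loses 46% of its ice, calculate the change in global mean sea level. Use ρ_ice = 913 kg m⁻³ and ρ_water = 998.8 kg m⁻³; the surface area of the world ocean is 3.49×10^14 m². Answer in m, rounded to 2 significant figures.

Noris: 0.46 × 3.57×10^12 m³ × (913/998.8) = 1.501×10^12 m³ of water.
Thurik: ice volume = 5.76×10^4 km² × 2970 m = 1.711×10^5 km³; 0.46 × 1.711×10^5 × (913/998.8) = 7.193×10^4 km³ of water.
Vinane: 0.46 × 3.15 km³ × (913/998.8) = 1.325 km³ of water.
Total added water ≈ 7.344×10^13 m³ over 3.49×10^14 m² → Δh = 0.210 m.

≈ 0.21 m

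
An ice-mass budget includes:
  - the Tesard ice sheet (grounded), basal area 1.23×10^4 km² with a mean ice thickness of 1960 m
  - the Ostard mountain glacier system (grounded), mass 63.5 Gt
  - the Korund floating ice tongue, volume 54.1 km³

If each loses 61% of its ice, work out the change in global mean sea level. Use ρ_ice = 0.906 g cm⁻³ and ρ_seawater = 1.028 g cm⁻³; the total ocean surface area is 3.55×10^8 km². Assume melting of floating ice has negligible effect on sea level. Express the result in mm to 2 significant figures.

Tesard: ice volume = 1.23×10^4 km² × 1960 m = 2.411×10^4 km³; 0.61 × 2.411×10^4 × (906/1028) = 1.296×10^4 km³ of water.
Ostard: 0.61 × 63.5 Gt = 3.874×10^13 kg; dividing by ρ_w = 1.028 g cm⁻³ = 1028 kg m⁻³ gives 3.768×10^10 m³ of water.
The Korund floating ice tongue is floating and already displaces its own weight of water, so its melt adds essentially nothing to sea level.
Total added water ≈ 1.300×10^13 m³ over 3.55×10^14 m² → Δh = 0.0366 m = 37 mm.

≈ 37 mm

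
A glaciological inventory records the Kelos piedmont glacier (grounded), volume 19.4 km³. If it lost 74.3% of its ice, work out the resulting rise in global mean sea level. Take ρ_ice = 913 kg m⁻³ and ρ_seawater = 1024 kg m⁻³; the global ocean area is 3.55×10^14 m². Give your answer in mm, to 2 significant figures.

≈ 0.036 mm

Kelos: 0.743 × 19.4 km³ × (913/1024) = 12.85 km³ of water.
Spread over 3.55×10^14 m² of ocean, Δh = 1.285×10^10 / 3.55×10^14 = 3.62×10^-5 m = 0.036 mm.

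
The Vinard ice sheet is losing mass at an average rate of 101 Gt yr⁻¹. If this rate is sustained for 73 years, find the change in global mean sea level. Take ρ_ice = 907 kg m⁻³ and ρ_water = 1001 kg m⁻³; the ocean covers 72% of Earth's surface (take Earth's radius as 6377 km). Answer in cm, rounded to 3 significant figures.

≈ 2.00 cm

Total mass lost = 101 Gt/yr × 73 yr = 7373 Gt = 7.373×10^15 kg.
ρ_w = 1001 kg m⁻³, so water volume = 7.373×10^15 / 1001 = 7.366×10^12 m³.
Δh = 7.366×10^12 / 3.68×10^14 = 0.0200 m = 2.00 cm.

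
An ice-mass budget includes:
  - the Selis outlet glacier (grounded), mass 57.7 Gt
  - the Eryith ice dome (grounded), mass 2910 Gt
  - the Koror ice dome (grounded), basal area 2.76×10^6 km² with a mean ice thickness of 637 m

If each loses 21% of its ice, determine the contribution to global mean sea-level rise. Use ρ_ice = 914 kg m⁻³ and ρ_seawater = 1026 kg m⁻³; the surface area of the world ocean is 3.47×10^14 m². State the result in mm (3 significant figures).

≈ 950 mm

Selis: 0.21 × 57.7 Gt = 1.212×10^13 kg; dividing by ρ_w = 1026 kg m⁻³ gives 1.181×10^10 m³ of water.
Eryith: 0.21 × 2910 Gt = 6.111×10^14 kg; dividing by ρ_w = 1026 kg m⁻³ gives 5.956×10^11 m³ of water.
Koror: ice volume = 2.76×10^6 km² × 637 m = 1.758×10^6 km³; 0.21 × 1.758×10^6 × (914/1026) = 3.289×10^5 km³ of water.
Total added water ≈ 3.295×10^14 m³ over 3.47×10^14 m² → Δh = 0.950 m = 950 mm.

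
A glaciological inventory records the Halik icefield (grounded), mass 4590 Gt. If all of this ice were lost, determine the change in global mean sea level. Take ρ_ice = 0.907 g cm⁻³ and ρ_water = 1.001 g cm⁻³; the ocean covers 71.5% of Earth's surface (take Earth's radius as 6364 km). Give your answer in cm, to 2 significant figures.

Halik: 4590 Gt = 4.590×10^15 kg; dividing by ρ_w = 1.001 g cm⁻³ = 1001 kg m⁻³ gives 4.585×10^12 m³ of water.
Spread over 3.64×10^14 m² of ocean, Δh = 4.585×10^12 / 3.64×10^14 = 0.0126 m = 1.3 cm.

≈ 1.3 cm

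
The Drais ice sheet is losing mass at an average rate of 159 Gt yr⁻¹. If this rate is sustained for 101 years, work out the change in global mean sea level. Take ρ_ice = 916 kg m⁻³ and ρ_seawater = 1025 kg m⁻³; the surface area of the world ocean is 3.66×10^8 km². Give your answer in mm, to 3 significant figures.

Total mass lost = 159 Gt/yr × 101 yr = 1.606×10^4 Gt = 1.606×10^16 kg.
ρ_w = 1025 kg m⁻³, so water volume = 1.606×10^16 / 1025 = 1.567×10^13 m³.
Δh = 1.567×10^13 / 3.66×10^14 = 0.0428 m = 42.8 mm.

≈ 42.8 mm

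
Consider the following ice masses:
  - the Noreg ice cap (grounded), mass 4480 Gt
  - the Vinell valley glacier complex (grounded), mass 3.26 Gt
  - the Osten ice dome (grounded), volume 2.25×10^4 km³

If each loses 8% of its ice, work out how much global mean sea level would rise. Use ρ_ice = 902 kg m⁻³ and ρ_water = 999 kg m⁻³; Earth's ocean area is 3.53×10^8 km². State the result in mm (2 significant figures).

≈ 5.6 mm

Noreg: 0.08 × 4480 Gt = 3.584×10^14 kg; dividing by ρ_w = 999 kg m⁻³ gives 3.588×10^11 m³ of water.
Vinell: 0.08 × 3.26 Gt = 2.608×10^11 kg; dividing by ρ_w = 999 kg m⁻³ gives 2.611×10^8 m³ of water.
Osten: 0.08 × 2.25×10^4 km³ × (902/999) = 1625 km³ of water.
Total added water ≈ 1.984×10^12 m³ over 3.53×10^14 m² → Δh = 5.62×10^-3 m = 5.6 mm.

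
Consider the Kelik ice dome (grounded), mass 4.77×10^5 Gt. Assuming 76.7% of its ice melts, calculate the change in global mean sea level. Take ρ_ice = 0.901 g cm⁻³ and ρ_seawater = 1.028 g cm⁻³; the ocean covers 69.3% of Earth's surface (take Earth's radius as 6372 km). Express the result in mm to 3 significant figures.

≈ 1010 mm

Kelik: 0.767 × 4.77×10^5 Gt = 3.659×10^17 kg; dividing by ρ_w = 1.028 g cm⁻³ = 1028 kg m⁻³ gives 3.559×10^14 m³ of water.
Spread over 3.54×10^14 m² of ocean, Δh = 3.559×10^14 / 3.54×10^14 = 1.01 m = 1010 mm.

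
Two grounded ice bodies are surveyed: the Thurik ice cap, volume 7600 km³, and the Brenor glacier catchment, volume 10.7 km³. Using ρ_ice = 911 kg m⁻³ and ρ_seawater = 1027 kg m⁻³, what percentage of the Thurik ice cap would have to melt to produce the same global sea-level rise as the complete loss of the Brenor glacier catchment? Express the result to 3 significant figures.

Equal sea-level rise means equal mass of meltwater, i.e. equal mass of ice lost.
Ice mass of Brenor: 9.748×10^12 kg; ice mass of Thurik: 6.924×10^15 kg.
Fraction required = 9.748×10^12 / 6.924×10^15 = 1.41×10^-3 → 0.141 %.

≈ 0.141 %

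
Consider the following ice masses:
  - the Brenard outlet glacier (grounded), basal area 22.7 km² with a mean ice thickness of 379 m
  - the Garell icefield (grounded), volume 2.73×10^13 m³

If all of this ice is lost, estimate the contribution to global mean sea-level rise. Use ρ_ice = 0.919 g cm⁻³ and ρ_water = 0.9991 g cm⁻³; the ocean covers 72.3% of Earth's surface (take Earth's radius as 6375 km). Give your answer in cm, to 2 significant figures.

≈ 6.8 cm

Brenard: ice volume = 22.7 km² × 379 m = 8.603 km³; 8.603 × (919/999.1) = 7.914 km³ of water.
Garell: 2.73×10^13 m³ × (919/999.1) = 2.511×10^13 m³ of water.
Total added water ≈ 2.512×10^13 m³ over 3.69×10^14 m² → Δh = 0.0680 m = 6.8 cm.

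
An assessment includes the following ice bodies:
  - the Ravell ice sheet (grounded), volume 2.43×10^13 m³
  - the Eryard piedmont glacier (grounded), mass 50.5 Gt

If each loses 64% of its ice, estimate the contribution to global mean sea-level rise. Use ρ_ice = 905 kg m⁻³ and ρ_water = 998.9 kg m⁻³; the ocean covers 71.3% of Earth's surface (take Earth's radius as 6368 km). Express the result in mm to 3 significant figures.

Ravell: 0.64 × 2.43×10^13 m³ × (905/998.9) = 1.409×10^13 m³ of water.
Eryard: 0.64 × 50.5 Gt = 3.232×10^13 kg; dividing by ρ_w = 998.9 kg m⁻³ gives 3.236×10^10 m³ of water.
Total added water ≈ 1.412×10^13 m³ over 3.63×10^14 m² → Δh = 0.0389 m = 38.9 mm.

≈ 38.9 mm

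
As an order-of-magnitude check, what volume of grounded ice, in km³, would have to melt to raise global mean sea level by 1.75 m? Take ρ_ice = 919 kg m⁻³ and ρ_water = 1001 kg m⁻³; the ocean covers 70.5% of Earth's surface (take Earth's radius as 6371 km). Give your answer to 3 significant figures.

Required water volume = Δh × A = 1.75 m × 3.60×10^14 m² = 6.293×10^14 m³ = 6.293×10^5 km³.
Ice volume = water volume × ρ_w/ρ_ice = 6.293×10^5 × 1001/919 = 6.85×10^5 km³.

≈ 6.85×10^5 km³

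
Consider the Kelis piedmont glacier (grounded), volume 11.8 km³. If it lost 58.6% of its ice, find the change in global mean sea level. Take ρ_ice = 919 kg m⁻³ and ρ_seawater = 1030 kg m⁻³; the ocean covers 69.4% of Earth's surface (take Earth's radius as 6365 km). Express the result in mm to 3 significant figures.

Kelis: 0.586 × 11.8 km³ × (919/1030) = 6.170 km³ of water.
Spread over 3.53×10^14 m² of ocean, Δh = 6.170×10^9 / 3.53×10^14 = 1.75×10^-5 m = 0.0175 mm.

≈ 0.0175 mm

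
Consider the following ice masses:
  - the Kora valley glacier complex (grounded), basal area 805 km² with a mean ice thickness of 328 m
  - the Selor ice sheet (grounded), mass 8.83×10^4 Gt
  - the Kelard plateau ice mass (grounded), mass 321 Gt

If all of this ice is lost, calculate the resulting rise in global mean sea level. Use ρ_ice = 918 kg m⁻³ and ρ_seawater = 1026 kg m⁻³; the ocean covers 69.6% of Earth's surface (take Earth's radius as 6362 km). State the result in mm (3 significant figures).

Kora: ice volume = 805 km² × 328 m = 264.0 km³; 264.0 × (918/1026) = 236.2 km³ of water.
Selor: 8.83×10^4 Gt = 8.830×10^16 kg; dividing by ρ_w = 1026 kg m⁻³ gives 8.606×10^13 m³ of water.
Kelard: 321 Gt = 3.210×10^14 kg; dividing by ρ_w = 1026 kg m⁻³ gives 3.129×10^11 m³ of water.
Total added water ≈ 8.661×10^13 m³ over 3.54×10^14 m² → Δh = 0.245 m = 245 mm.

≈ 245 mm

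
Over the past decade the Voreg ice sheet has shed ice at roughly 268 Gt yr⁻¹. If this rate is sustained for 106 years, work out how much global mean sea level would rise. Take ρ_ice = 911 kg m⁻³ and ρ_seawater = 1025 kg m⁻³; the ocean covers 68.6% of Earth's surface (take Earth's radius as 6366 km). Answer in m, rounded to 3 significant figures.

Total mass lost = 268 Gt/yr × 106 yr = 2.841×10^4 Gt = 2.841×10^16 kg.
ρ_w = 1025 kg m⁻³, so water volume = 2.841×10^16 / 1025 = 2.772×10^13 m³.
Δh = 2.772×10^13 / 3.49×10^14 = 0.0793 m.

≈ 0.0793 m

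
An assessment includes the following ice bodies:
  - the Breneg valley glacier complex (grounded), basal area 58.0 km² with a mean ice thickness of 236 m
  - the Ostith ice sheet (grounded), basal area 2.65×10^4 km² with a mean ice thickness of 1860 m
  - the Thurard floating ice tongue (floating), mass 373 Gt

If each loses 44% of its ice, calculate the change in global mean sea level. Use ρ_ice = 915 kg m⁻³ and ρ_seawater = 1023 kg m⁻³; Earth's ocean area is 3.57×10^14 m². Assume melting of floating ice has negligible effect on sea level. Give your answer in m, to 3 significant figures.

Breneg: ice volume = 58.0 km² × 236 m = 13.69 km³; 0.44 × 13.69 × (915/1023) = 5.387 km³ of water.
Ostith: ice volume = 2.65×10^4 km² × 1860 m = 4.929×10^4 km³; 0.44 × 4.929×10^4 × (915/1023) = 1.940×10^4 km³ of water.
The Thurard floating ice tongue is floating and already displaces its own weight of water, so its melt adds essentially nothing to sea level.
Total added water ≈ 1.940×10^13 m³ over 3.57×10^14 m² → Δh = 0.0544 m.

≈ 0.0544 m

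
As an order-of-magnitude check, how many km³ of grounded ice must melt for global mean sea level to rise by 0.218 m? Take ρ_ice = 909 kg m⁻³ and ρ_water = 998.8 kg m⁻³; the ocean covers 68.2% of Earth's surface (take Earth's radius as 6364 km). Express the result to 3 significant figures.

Required water volume = Δh × A = 0.218 m × 3.47×10^14 m² = 7.567×10^13 m³ = 7.567×10^4 km³.
Ice volume = water volume × ρ_w/ρ_ice = 7.567×10^4 × 998.8/909 = 8.31×10^4 km³.

≈ 8.31×10^4 km³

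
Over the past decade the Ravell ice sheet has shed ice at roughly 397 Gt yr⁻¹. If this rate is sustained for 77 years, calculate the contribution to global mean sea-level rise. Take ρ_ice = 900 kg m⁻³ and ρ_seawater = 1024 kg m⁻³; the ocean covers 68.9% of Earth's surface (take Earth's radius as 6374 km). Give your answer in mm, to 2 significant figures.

Total mass lost = 397 Gt/yr × 77 yr = 3.057×10^4 Gt = 3.057×10^16 kg.
ρ_w = 1024 kg m⁻³, so water volume = 3.057×10^16 / 1024 = 2.985×10^13 m³.
Δh = 2.985×10^13 / 3.52×10^14 = 0.0849 m = 85 mm.

≈ 85 mm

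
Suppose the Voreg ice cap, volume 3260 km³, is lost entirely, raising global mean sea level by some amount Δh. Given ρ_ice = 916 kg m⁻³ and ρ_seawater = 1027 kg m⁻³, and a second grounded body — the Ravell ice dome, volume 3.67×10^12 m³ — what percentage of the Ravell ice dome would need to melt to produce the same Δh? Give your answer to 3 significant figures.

≈ 88.8 %

Equal sea-level rise means equal mass of meltwater, i.e. equal mass of ice lost.
Ice mass of Voreg: 2.986×10^15 kg; ice mass of Ravell: 3.362×10^15 kg.
Fraction required = 2.986×10^15 / 3.362×10^15 = 0.888 → 88.8 %.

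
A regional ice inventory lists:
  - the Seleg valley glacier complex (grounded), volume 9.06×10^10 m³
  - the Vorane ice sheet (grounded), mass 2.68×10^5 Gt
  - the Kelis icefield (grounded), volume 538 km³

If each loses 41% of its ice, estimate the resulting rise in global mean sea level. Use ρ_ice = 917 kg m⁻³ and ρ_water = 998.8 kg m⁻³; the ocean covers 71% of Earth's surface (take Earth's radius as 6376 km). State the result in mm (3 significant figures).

≈ 304 mm

Seleg: 0.41 × 9.06×10^10 m³ × (917/998.8) = 3.410×10^10 m³ of water.
Vorane: 0.41 × 2.68×10^5 Gt = 1.099×10^17 kg; dividing by ρ_w = 998.8 kg m⁻³ gives 1.100×10^14 m³ of water.
Kelis: 0.41 × 538 km³ × (917/998.8) = 202.5 km³ of water.
Total added water ≈ 1.102×10^14 m³ over 3.63×10^14 m² → Δh = 0.304 m = 304 mm.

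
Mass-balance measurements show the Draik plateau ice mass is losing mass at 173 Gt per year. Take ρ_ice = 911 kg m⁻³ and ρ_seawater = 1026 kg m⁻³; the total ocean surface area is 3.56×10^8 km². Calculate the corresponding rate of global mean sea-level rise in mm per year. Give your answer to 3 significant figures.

ρ_w = 1026 kg m⁻³. Annual water volume added = 173 Gt / ρ_w = 1.730×10^14 kg / 1026 kg m⁻³ = 1.686×10^11 m³.
Δh per year = 1.686×10^11 / 3.56×10^14 = 4.74×10^-4 m = 0.474 mm.

≈ 0.474 mm/yr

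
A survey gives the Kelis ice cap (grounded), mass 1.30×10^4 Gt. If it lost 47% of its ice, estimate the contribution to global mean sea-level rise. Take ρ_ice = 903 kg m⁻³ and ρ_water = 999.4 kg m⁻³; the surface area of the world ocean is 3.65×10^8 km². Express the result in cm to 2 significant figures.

≈ 1.7 cm

Kelis: 0.47 × 1.30×10^4 Gt = 6.110×10^15 kg; dividing by ρ_w = 999.4 kg m⁻³ gives 6.114×10^12 m³ of water.
Spread over 3.65×10^14 m² of ocean, Δh = 6.114×10^12 / 3.65×10^14 = 0.0167 m = 1.7 cm.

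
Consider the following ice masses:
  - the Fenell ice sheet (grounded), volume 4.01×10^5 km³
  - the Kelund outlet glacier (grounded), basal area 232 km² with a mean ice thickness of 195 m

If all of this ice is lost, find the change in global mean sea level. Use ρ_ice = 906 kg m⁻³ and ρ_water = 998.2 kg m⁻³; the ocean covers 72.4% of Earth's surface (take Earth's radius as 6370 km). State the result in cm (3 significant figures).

Fenell: 4.01×10^5 km³ × (906/998.2) = 3.640×10^5 km³ of water.
Kelund: ice volume = 232 km² × 195 m = 45.24 km³; 45.24 × (906/998.2) = 41.06 km³ of water.
Total added water ≈ 3.640×10^14 m³ over 3.69×10^14 m² → Δh = 0.986 m = 98.6 cm.

≈ 98.6 cm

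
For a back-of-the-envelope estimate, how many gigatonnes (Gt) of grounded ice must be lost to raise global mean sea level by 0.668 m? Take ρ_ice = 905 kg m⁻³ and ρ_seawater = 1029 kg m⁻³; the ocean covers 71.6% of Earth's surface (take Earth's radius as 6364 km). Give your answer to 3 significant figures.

Required water volume = Δh × A = 0.668 m × 3.64×10^14 m² = 2.434×10^14 m³.
ρ_w = 1029 kg m⁻³, so the mass of water = 2.434×10^14 m³ × 1029 kg m⁻³ = 2.505×10^17 kg = 2.50×10^5 Gt (and the same mass of ice, by conservation).

≈ 2.50×10^5 Gt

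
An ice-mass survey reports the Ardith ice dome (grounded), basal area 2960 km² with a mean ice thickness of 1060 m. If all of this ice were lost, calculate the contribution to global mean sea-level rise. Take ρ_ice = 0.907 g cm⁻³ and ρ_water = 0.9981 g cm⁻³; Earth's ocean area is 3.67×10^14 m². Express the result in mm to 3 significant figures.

Ardith: ice volume = 2960 km² × 1060 m = 3138 km³; 3138 × (907/998.1) = 2851 km³ of water.
Spread over 3.67×10^14 m² of ocean, Δh = 2.851×10^12 / 3.67×10^14 = 7.77×10^-3 m = 7.77 mm.

≈ 7.77 mm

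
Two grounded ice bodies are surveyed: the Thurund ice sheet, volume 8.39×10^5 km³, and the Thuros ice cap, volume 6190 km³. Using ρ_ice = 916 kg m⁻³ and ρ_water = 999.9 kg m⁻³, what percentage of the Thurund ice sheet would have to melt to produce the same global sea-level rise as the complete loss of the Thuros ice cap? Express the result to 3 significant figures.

≈ 0.738 %

Equal sea-level rise means equal mass of meltwater, i.e. equal mass of ice lost.
Ice mass of Thuros: 5.670×10^15 kg; ice mass of Thurund: 7.685×10^17 kg.
Fraction required = 5.670×10^15 / 7.685×10^17 = 7.38×10^-3 → 0.738 %.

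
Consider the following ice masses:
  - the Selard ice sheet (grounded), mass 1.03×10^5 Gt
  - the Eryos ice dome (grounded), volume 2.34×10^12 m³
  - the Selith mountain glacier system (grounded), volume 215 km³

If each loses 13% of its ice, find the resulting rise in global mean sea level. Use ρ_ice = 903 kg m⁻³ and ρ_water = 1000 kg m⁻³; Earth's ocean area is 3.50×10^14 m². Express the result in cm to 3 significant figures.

≈ 3.91 cm

Selard: 0.13 × 1.03×10^5 Gt = 1.339×10^16 kg; dividing by ρ_w = 1000 kg m⁻³ gives 1.339×10^13 m³ of water.
Eryos: 0.13 × 2.34×10^12 m³ × (903/1000) = 2.747×10^11 m³ of water.
Selith: 0.13 × 215 km³ × (903/1000) = 25.24 km³ of water.
Total added water ≈ 1.369×10^13 m³ over 3.50×10^14 m² → Δh = 0.0391 m = 3.91 cm.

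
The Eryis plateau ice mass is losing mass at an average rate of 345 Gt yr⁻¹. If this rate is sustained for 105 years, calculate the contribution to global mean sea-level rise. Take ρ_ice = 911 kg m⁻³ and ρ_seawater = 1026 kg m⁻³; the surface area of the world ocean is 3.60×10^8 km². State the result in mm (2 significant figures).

Total mass lost = 345 Gt/yr × 105 yr = 3.622×10^4 Gt = 3.622×10^16 kg.
ρ_w = 1026 kg m⁻³, so water volume = 3.622×10^16 / 1026 = 3.531×10^13 m³.
Δh = 3.531×10^13 / 3.60×10^14 = 0.0981 m = 98 mm.

≈ 98 mm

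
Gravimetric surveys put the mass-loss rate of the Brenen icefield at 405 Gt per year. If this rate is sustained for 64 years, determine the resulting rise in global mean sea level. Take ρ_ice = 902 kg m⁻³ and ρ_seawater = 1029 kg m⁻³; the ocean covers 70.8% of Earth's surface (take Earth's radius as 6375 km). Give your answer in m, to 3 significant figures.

≈ 0.0697 m

Total mass lost = 405 Gt/yr × 64 yr = 2.592×10^4 Gt = 2.592×10^16 kg.
ρ_w = 1029 kg m⁻³, so water volume = 2.592×10^16 / 1029 = 2.519×10^13 m³.
Δh = 2.519×10^13 / 3.62×10^14 = 0.0697 m.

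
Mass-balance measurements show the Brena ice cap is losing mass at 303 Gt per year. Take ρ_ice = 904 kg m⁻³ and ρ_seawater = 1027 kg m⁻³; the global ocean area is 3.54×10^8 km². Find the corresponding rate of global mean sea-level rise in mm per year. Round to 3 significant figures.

ρ_w = 1027 kg m⁻³. Annual water volume added = 303 Gt / ρ_w = 3.030×10^14 kg / 1027 kg m⁻³ = 2.950×10^11 m³.
Δh per year = 2.950×10^11 / 3.54×10^14 = 8.33×10^-4 m = 0.833 mm.

≈ 0.833 mm/yr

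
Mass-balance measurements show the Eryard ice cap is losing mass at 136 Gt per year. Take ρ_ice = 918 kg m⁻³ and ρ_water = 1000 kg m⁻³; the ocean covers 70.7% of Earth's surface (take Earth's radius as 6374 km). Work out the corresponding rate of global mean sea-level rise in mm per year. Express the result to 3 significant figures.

≈ 0.377 mm/yr

ρ_w = 1000 kg m⁻³. Annual water volume added = 136 Gt / ρ_w = 1.360×10^14 kg / 1000 kg m⁻³ = 1.360×10^11 m³.
Δh per year = 1.360×10^11 / 3.61×10^14 = 3.77×10^-4 m = 0.377 mm.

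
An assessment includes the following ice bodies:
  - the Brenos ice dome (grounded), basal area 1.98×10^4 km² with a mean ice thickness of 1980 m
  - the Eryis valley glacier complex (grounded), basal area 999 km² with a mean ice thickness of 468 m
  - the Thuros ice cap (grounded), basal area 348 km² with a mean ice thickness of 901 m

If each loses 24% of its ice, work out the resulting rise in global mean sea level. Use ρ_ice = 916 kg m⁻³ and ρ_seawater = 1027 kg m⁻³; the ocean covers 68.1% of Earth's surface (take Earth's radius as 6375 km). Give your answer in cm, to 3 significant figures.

Brenos: ice volume = 1.98×10^4 km² × 1980 m = 3.920×10^4 km³; 0.24 × 3.920×10^4 × (916/1027) = 8392 km³ of water.
Eryis: ice volume = 999 km² × 468 m = 467.5 km³; 0.24 × 467.5 × (916/1027) = 100.1 km³ of water.
Thuros: ice volume = 348 km² × 901 m = 313.5 km³; 0.24 × 313.5 × (916/1027) = 67.12 km³ of water.
Total added water ≈ 8.559×10^12 m³ over 3.48×10^14 m² → Δh = 0.0246 m = 2.46 cm.

≈ 2.46 cm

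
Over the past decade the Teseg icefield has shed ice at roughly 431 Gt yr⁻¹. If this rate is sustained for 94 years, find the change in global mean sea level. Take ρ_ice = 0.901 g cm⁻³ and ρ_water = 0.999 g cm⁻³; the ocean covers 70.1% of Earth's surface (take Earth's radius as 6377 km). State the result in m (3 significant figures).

Total mass lost = 431 Gt/yr × 94 yr = 4.051×10^4 Gt = 4.051×10^16 kg.
ρ_w = 0.999 g cm⁻³ = 999 kg m⁻³, so water volume = 4.051×10^16 / 999 = 4.055×10^13 m³.
Δh = 4.055×10^13 / 3.58×10^14 = 0.113 m.

≈ 0.113 m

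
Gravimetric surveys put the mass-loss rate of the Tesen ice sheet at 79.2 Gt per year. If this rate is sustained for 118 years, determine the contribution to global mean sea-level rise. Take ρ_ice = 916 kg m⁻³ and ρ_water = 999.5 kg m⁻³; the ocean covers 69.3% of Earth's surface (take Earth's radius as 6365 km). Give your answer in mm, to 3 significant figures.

Total mass lost = 79.2 Gt/yr × 118 yr = 9346 Gt = 9.346×10^15 kg.
ρ_w = 999.5 kg m⁻³, so water volume = 9.346×10^15 / 999.5 = 9.350×10^12 m³.
Δh = 9.350×10^12 / 3.53×10^14 = 0.0265 m = 26.5 mm.

≈ 26.5 mm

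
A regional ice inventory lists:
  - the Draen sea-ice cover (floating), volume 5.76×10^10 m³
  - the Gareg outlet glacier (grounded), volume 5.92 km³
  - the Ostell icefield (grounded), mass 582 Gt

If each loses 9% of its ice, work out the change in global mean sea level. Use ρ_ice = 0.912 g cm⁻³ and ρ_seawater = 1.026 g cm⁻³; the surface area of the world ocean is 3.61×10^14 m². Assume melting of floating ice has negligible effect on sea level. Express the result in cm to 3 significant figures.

≈ 0.0143 cm

The Draen sea-ice cover is floating and already displaces its own weight of water, so its melt adds essentially nothing to sea level.
Gareg: 0.09 × 5.92 km³ × (912/1026) = 0.4736 km³ of water.
Ostell: 0.09 × 582 Gt = 5.238×10^13 kg; dividing by ρ_w = 1.026 g cm⁻³ = 1026 kg m⁻³ gives 5.105×10^10 m³ of water.
Total added water ≈ 5.153×10^10 m³ over 3.61×10^14 m² → Δh = 1.43×10^-4 m = 0.0143 cm.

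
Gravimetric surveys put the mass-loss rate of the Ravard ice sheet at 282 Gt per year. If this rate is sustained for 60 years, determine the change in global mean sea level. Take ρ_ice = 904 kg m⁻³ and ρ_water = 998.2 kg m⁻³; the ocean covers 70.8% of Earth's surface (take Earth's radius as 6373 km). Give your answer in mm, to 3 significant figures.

Total mass lost = 282 Gt/yr × 60 yr = 1.692×10^4 Gt = 1.692×10^16 kg.
ρ_w = 998.2 kg m⁻³, so water volume = 1.692×10^16 / 998.2 = 1.695×10^13 m³.
Δh = 1.695×10^13 / 3.61×10^14 = 0.0469 m = 46.9 mm.

≈ 46.9 mm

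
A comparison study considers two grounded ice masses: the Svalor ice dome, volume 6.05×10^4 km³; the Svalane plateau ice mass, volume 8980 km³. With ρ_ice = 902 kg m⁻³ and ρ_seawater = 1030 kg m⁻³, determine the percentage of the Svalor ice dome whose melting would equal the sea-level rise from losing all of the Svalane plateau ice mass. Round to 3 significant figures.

Equal sea-level rise means equal mass of meltwater, i.e. equal mass of ice lost.
Ice mass of Svalane: 8.100×10^15 kg; ice mass of Svalor: 5.457×10^16 kg.
Fraction required = 8.100×10^15 / 5.457×10^16 = 0.148 → 14.8 %.

≈ 14.8 %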